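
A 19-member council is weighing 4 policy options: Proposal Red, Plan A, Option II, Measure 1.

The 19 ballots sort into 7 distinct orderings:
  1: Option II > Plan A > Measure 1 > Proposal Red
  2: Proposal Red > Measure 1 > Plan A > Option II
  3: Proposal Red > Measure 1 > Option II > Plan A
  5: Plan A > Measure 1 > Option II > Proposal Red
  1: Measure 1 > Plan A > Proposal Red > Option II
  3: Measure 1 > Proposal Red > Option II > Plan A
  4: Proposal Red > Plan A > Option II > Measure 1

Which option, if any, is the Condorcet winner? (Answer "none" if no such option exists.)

Head-to-head results (19 council members):
Proposal Red vs Plan A: Proposal Red is ranked higher on 2+3+3+4 = 12 ballots, Plan A on 7. Proposal Red wins 12–7.
Proposal Red vs Option II: Proposal Red preferred on 2+3+1+3+4 = 13 ballots; Proposal Red wins 13–6.
Proposal Red vs Measure 1: 2+3+4 = 9 for Proposal Red, 10 for Measure 1 — Measure 1 by 10–9.
Plan A vs Option II: Plan A preferred on 2+5+1+4 = 12 ballots; Plan A wins 12–7.
Plan A vs Measure 1: 1+5+4 = 10 for Plan A, 9 for Measure 1 — Plan A by 10–9.
Option II vs Measure 1: Option II preferred on 1+4 = 5 ballots; Measure 1 wins 14–5.
Every option loses at least once (Proposal Red loses to Measure 1; Plan A loses to Proposal Red; Option II loses to Proposal Red; Measure 1 loses to Plan A). The majority relation contains the cycle Proposal Red > Plan A > Measure 1 > Proposal Red, so there is no Condorcet winner.

none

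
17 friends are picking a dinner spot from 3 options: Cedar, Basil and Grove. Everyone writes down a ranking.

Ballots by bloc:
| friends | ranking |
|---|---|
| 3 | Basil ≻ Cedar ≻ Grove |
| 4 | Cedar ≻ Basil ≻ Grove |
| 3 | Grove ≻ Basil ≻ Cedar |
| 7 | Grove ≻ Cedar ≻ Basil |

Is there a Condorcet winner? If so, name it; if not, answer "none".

Grove

Pairwise majorities:
Cedar vs Basil: 4+7 = 11 for Cedar, 6 for Basil — Cedar by 11–6.
Cedar vs Grove: Cedar preferred on 3+4 = 7 ballots; Grove wins 10–7.
Basil vs Grove: Grove wins 10–7.
Grove defeats every rival head-to-head and is the Condorcet winner.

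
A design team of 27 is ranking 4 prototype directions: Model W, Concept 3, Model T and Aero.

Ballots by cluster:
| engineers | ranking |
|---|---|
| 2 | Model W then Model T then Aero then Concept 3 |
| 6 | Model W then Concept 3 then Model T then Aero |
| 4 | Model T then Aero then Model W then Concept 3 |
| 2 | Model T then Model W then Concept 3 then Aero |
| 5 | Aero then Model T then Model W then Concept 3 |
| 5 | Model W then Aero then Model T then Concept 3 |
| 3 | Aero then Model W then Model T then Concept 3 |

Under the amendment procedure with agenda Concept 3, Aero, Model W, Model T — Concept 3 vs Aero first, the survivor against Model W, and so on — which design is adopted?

Model W

Round 1: Concept 3 vs Aero — 8–19, Aero advances.
Round 2: Aero vs Model W — 12–15, Model W advances.
Round 3: Model W vs Model T — 16–11, Model W advances.
The agenda winner is Model W.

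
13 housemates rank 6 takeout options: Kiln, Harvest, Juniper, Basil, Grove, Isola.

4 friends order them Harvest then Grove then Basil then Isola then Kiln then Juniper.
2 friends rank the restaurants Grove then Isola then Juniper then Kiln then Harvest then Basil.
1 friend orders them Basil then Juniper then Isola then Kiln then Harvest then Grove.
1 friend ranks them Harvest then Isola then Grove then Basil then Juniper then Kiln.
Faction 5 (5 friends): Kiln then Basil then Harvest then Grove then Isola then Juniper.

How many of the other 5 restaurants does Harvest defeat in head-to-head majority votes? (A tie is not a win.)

Harvest against each rival (13 friends):
Harvest vs Kiln: Kiln, 8–5.
Harvest vs Juniper: Harvest is ranked higher on 4+1+5 = 10 ballots, Juniper on 3. Harvest wins 10–3.
Harvest vs Basil: 7 to 6, Harvest.
Harvest vs Grove: Harvest preferred on 4+1+1+5 = 11 ballots; Harvest wins 11–2.
Harvest vs Isola: Harvest preferred on 4+1+5 = 10 ballots; Harvest wins 10–3.
Harvest beats Juniper, Basil, Grove, Isola; loses to Kiln — 4 pairwise wins.

4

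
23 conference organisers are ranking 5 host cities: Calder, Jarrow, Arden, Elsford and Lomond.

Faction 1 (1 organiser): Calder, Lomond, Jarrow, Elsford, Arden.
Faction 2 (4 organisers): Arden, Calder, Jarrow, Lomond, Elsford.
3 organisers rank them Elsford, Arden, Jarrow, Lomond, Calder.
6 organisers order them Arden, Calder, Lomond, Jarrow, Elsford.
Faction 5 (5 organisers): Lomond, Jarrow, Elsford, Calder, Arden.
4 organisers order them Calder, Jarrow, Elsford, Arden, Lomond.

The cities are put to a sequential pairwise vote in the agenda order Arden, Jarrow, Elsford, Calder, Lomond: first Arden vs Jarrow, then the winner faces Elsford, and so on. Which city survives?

Round 1: Arden vs Jarrow — 13–10, Arden advances.
Round 2: Arden vs Elsford — 10–13, Elsford advances.
Round 3: Elsford vs Calder — 8–15, Calder advances.
Round 4: Calder vs Lomond — 15–8, Calder advances.
Calder survives the agenda.

Calder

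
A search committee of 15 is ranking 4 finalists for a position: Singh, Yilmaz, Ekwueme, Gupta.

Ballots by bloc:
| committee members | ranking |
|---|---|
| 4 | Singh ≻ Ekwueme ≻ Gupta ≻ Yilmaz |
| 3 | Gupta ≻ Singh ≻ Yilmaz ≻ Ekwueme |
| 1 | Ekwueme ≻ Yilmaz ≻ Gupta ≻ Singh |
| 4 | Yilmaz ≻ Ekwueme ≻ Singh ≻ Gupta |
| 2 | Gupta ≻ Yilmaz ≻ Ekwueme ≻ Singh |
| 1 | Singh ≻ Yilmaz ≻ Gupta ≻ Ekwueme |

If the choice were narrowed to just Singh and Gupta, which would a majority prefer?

Singh

Ballots ranking Singh above Gupta: 4 + 4 + 1 = 9.
Ballots ranking Gupta above Singh: 15 − 9 = 6.
Singh wins the head-to-head 9–6.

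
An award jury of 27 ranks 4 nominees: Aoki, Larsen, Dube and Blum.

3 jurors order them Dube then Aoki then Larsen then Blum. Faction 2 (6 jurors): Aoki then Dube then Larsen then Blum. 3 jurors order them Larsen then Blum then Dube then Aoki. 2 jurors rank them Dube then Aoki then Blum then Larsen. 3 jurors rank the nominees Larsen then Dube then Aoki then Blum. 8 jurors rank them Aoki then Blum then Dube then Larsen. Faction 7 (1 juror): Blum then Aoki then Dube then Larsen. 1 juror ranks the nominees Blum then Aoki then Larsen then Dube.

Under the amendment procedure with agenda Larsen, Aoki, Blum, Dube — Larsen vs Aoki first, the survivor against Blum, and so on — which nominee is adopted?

Round 1: Larsen vs Aoki — 6–21, Aoki advances.
Round 2: Aoki vs Blum — 22–5, Aoki advances.
Round 3: Aoki vs Dube — 16–11, Aoki advances.
Aoki survives the agenda.

Aoki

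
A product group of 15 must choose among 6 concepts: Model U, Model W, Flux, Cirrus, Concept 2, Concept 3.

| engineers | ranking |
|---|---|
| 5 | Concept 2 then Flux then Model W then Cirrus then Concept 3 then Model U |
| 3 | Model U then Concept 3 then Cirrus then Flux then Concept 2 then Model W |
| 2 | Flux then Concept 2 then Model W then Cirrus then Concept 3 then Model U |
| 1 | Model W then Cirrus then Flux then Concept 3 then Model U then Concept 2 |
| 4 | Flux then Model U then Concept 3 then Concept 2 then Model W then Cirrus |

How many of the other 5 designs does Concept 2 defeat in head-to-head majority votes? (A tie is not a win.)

2

Concept 2 against each rival (15 engineers):
Concept 2 vs Model U: 7 to 8, Model U.
Concept 2 vs Model W: 5+3+2+4 = 14 for Concept 2, 1 for Model W — Concept 2 by 14–1.
Concept 2 vs Flux: 5 to 10, Flux.
Concept 2 vs Cirrus: Concept 2 preferred on 5+2+4 = 11 ballots; Concept 2 wins 11–4.
Concept 2 vs Concept 3: Concept 3, 8–7.
Concept 2 beats Model W, Cirrus; loses to Model U, Flux, Concept 3 — 2 pairwise wins.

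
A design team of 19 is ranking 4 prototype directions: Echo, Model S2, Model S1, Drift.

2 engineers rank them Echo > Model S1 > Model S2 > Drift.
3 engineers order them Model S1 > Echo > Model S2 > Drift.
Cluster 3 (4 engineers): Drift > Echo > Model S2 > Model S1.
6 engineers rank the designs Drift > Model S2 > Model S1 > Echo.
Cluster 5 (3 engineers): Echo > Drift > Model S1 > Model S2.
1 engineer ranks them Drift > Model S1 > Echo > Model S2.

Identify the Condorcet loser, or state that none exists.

Pairwise majorities:
Echo–Model S2: Echo 13–6.
Echo vs Model S1: Model S1 wins 10–9.
Echo vs Drift: Drift wins 11–8.
Model S2–Model S1: Model S2 10–9.
Model S2 vs Drift: Drift wins 14–5.
Model S1–Drift: Drift 14–5.
Every design wins at least one matchup (Echo beats Model S2; Model S2 beats Model S1; Model S1 beats Echo; Drift beats Echo), so there is no Condorcet loser.

none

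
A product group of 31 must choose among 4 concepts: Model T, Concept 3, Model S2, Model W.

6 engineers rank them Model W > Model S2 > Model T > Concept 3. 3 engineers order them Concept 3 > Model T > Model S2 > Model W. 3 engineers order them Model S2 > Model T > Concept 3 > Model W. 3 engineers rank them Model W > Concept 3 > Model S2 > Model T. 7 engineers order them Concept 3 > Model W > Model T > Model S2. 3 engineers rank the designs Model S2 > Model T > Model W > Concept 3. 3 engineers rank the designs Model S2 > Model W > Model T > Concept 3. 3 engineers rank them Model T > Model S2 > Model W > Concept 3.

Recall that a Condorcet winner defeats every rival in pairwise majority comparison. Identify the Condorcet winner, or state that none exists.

Model W

Check each pair by majority over 31 ballots:
Model T vs Concept 3: Model T, 18–13.
Model T–Model S2: Model S2 18–13.
Model T–Model W: Model W 19–12.
Concept 3–Model S2: Model S2 18–13.
Concept 3 vs Model W: Model W, 18–13.
Model S2 vs Model W: Model W wins 16–15.
Only Model W has no losses; Model W is the Condorcet winner.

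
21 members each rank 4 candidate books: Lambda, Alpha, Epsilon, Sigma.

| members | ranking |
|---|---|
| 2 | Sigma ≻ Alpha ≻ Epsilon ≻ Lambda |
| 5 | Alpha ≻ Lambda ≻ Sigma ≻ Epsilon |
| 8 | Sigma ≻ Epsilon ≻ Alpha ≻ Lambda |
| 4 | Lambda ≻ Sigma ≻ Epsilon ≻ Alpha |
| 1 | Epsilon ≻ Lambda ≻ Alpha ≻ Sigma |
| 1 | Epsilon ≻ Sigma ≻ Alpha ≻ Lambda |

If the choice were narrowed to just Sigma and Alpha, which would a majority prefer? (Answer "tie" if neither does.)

Sigma

Ballots ranking Sigma above Alpha: 2 + 8 + 4 + 1 = 15.
Ballots ranking Alpha above Sigma: 21 − 15 = 6.
Sigma wins the head-to-head 15–6.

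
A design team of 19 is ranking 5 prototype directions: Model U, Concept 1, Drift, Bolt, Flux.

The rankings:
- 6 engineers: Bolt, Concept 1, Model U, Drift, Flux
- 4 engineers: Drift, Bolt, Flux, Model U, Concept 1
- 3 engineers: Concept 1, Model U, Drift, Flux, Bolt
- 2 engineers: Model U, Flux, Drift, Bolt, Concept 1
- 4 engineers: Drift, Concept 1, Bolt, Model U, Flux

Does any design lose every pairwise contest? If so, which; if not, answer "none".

Pairwise majorities:
Model U vs Concept 1: Concept 1 wins 13–6.
Model U vs Drift: 11 to 8, Model U.
Model U vs Bolt: 5 to 14, Bolt.
Model U vs Flux: Model U, 15–4.
Concept 1 vs Drift: 6+3 = 9 for Concept 1, 10 for Drift — Drift by 10–9.
Concept 1 vs Bolt: 7 to 12, Bolt.
Concept 1 vs Flux: Concept 1, 13–6.
Drift vs Bolt: 4+3+2+4 = 13 for Drift, 6 for Bolt — Drift by 13–6.
Drift vs Flux: 17 to 2, Drift.
Bolt vs Flux: Bolt wins 14–5.
Flux loses to every other design — it is the Condorcet loser.

Flux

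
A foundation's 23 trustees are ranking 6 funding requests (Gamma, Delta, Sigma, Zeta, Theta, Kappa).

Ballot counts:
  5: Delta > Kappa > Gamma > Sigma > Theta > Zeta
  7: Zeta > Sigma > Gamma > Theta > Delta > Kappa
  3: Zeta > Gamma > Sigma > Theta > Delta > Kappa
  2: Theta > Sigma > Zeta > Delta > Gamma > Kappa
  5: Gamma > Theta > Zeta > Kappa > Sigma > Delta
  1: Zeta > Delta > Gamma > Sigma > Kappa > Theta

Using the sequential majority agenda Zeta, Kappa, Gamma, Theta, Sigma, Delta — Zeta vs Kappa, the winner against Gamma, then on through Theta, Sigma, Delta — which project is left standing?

Sigma

Round 1: Zeta vs Kappa — 18–5, Zeta advances.
Round 2: Zeta vs Gamma — 13–10, Zeta advances.
Round 3: Zeta vs Theta — 11–12, Theta advances.
Round 4: Theta vs Sigma — 7–16, Sigma advances.
Round 5: Sigma vs Delta — 17–6, Sigma advances.
Sigma survives the agenda.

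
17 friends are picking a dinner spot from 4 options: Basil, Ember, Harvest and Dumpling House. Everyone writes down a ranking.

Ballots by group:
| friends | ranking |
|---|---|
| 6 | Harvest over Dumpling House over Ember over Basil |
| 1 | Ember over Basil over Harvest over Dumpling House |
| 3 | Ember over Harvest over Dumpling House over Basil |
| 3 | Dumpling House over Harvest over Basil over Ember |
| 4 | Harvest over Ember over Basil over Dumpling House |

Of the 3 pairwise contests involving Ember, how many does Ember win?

Ember against each rival (17 friends):
Ember vs Basil: Ember preferred on 6+1+3+4 = 14 ballots; Ember wins 14–3.
Ember vs Harvest: Harvest wins 13–4.
Ember vs Dumpling House: 1+3+4 = 8 for Ember, 9 for Dumpling House — Dumpling House by 9–8.
Ember beats Basil; loses to Harvest, Dumpling House — 1 pairwise win.

1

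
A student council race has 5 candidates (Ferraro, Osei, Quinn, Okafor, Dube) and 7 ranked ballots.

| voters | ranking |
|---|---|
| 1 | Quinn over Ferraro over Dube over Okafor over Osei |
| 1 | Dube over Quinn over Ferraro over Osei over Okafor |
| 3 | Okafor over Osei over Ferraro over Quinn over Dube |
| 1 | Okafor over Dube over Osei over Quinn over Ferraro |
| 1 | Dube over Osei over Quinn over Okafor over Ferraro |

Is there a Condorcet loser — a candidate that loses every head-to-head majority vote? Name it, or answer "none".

Pairwise majorities:
Ferraro vs Osei: Osei wins 5–2.
Ferraro vs Quinn: Ferraro is ranked higher on 3 ballots, Quinn on 4. Quinn wins 4–3.
Ferraro vs Okafor: 1+1 = 2 for Ferraro, 5 for Okafor — Okafor by 5–2.
Ferraro vs Dube: 1+3 = 4 for Ferraro, 3 for Dube — Ferraro by 4–3.
Osei vs Quinn: 3+1+1 = 5 for Osei, 2 for Quinn — Osei by 5–2.
Osei–Okafor: Okafor 5–2.
Osei vs Dube: Osei is ranked higher on 3 ballots, Dube on 4. Dube wins 4–3.
Quinn vs Okafor: 1+1+1 = 3 for Quinn, 4 for Okafor — Okafor by 4–3.
Quinn–Dube: Quinn 4–3.
Okafor–Dube: Okafor 4–3.
No candidate is winless: Ferraro beats Dube; Osei beats Ferraro; Quinn beats Ferraro; Okafor beats Ferraro; Dube beats Osei. There is no Condorcet loser.

none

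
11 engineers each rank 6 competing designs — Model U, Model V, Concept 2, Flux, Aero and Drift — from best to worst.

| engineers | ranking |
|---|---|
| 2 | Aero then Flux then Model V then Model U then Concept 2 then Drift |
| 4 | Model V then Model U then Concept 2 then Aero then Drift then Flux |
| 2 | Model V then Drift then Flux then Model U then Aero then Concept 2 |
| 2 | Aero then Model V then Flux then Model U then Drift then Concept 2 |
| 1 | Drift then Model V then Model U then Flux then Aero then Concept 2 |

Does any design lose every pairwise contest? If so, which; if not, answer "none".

none

Head-to-head results (11 engineers):
Model U vs Model V: Model V, 11–0.
Model U–Concept 2: Model U 11–0.
Model U–Flux: Flux 6–5.
Model U vs Aero: 7 to 4, Model U.
Model U vs Drift: Model U is ranked higher on 2+4+2 = 8 ballots, Drift on 3. Model U wins 8–3.
Model V vs Concept 2: Model V wins 11–0.
Model V–Flux: Model V 9–2.
Model V vs Aero: Model V, 7–4.
Model V vs Drift: Model V is ranked higher on 2+4+2+2 = 10 ballots, Drift on 1. Model V wins 10–1.
Concept 2 vs Flux: Concept 2 preferred on 4 ballots; Flux wins 7–4.
Concept 2 vs Aero: Concept 2 preferred on 4 ballots; Aero wins 7–4.
Concept 2–Drift: Concept 2 6–5.
Flux vs Aero: Aero, 8–3.
Flux vs Drift: 2+2 = 4 for Flux, 7 for Drift — Drift by 7–4.
Aero vs Drift: 2+4+2 = 8 for Aero, 3 for Drift — Aero by 8–3.
No design is winless: Model U beats Concept 2; Model V beats Model U; Concept 2 beats Drift; Flux beats Model U; Aero beats Concept 2; Drift beats Flux. There is no Condorcet loser.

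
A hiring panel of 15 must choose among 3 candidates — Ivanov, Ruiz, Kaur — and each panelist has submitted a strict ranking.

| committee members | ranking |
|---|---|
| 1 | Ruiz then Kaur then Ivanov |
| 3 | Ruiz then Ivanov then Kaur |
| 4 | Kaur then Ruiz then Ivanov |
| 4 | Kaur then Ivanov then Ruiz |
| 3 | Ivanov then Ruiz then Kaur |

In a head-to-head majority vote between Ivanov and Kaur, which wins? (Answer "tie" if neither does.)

Ballots ranking Ivanov above Kaur: 3 + 3 = 6.
Ballots ranking Kaur above Ivanov: 15 − 6 = 9.
Kaur wins the head-to-head 9–6.

Kaur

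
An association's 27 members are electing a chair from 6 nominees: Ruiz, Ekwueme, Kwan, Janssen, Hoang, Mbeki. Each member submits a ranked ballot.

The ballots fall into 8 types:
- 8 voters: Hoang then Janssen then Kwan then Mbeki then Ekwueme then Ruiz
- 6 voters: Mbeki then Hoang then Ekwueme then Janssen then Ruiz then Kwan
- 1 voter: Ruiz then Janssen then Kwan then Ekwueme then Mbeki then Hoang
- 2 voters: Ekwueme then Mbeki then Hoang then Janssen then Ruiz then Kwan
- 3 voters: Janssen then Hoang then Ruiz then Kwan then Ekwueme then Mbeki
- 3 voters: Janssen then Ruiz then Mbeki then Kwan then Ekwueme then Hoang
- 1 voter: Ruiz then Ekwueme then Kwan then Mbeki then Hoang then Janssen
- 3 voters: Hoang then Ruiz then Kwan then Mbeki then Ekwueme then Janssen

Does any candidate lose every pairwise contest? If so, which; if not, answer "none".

none

Head-to-head results (27 voters):
Ruiz vs Ekwueme: Ekwueme, 16–11.
Ruiz vs Kwan: 19 for Ruiz, 8 for Kwan — Ruiz by 19–8.
Ruiz vs Janssen: Janssen wins 22–5.
Ruiz–Hoang: Hoang 22–5.
Ruiz vs Mbeki: Mbeki wins 16–11.
Ekwueme vs Kwan: 6+2+1 = 9 for Ekwueme, 18 for Kwan — Kwan by 18–9.
Ekwueme vs Janssen: Janssen wins 15–12.
Ekwueme vs Hoang: Hoang wins 20–7.
Ekwueme vs Mbeki: 7 to 20, Mbeki.
Kwan–Janssen: Janssen 23–4.
Kwan vs Hoang: Kwan preferred on 1+3+1 = 5 ballots; Hoang wins 22–5.
Kwan vs Mbeki: Kwan preferred on 8+1+3+1+3 = 16 ballots; Kwan wins 16–11.
Janssen–Hoang: Hoang 20–7.
Janssen vs Mbeki: Janssen preferred on 8+1+3+3 = 15 ballots; Janssen wins 15–12.
Hoang vs Mbeki: Hoang preferred on 8+3+3 = 14 ballots; Hoang wins 14–13.
No candidate is winless: Ruiz beats Kwan; Ekwueme beats Ruiz; Kwan beats Ekwueme; Janssen beats Ruiz; Hoang beats Ruiz; Mbeki beats Ruiz. There is no Condorcet loser.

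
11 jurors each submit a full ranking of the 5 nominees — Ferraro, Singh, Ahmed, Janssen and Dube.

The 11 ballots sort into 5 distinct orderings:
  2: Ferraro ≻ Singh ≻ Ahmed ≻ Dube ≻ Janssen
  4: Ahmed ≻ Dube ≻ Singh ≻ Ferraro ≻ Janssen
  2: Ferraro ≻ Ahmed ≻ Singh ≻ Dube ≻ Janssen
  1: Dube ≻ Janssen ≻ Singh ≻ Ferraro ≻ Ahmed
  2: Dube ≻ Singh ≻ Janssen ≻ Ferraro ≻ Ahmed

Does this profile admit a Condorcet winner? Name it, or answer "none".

none

Check each pair by majority over 11 ballots:
Ferraro vs Singh: Singh, 7–4.
Ferraro vs Ahmed: Ferraro, 7–4.
Ferraro vs Janssen: Ferraro wins 8–3.
Ferraro vs Dube: Dube wins 7–4.
Singh vs Ahmed: Ahmed, 6–5.
Singh–Janssen: Singh 10–1.
Singh vs Dube: Dube, 7–4.
Ahmed vs Janssen: Ahmed, 8–3.
Ahmed vs Dube: Ahmed wins 8–3.
Janssen vs Dube: Dube, 11–0.
Each nominee drops at least one matchup (Ferraro loses to Singh; Singh loses to Ahmed; Ahmed loses to Ferraro; Janssen loses to Ferraro; Dube loses to Ahmed); the cycle Ferraro > Ahmed > Singh > Ferraro rules out a Condorcet winner.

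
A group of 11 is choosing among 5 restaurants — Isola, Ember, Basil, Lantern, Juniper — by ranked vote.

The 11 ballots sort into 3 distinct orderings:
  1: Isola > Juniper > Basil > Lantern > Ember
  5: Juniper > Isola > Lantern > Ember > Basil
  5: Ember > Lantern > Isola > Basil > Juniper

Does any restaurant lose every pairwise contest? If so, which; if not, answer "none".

Head-to-head results (11 friends):
Isola vs Ember: Isola, 6–5.
Isola vs Basil: Isola preferred on 1+5+5 = 11 ballots; Isola wins 11–0.
Isola vs Lantern: Isola wins 6–5.
Isola vs Juniper: Isola wins 6–5.
Ember vs Basil: 5+5 = 10 for Ember, 1 for Basil — Ember by 10–1.
Ember vs Lantern: 5 to 6, Lantern.
Ember vs Juniper: Ember is ranked higher on 5 ballots, Juniper on 6. Juniper wins 6–5.
Basil vs Lantern: Lantern wins 10–1.
Basil vs Juniper: 5 for Basil, 6 for Juniper — Juniper by 6–5.
Lantern vs Juniper: Lantern preferred on 5 ballots; Juniper wins 6–5.
Basil loses to every other restaurant — it is the Condorcet loser.

Basil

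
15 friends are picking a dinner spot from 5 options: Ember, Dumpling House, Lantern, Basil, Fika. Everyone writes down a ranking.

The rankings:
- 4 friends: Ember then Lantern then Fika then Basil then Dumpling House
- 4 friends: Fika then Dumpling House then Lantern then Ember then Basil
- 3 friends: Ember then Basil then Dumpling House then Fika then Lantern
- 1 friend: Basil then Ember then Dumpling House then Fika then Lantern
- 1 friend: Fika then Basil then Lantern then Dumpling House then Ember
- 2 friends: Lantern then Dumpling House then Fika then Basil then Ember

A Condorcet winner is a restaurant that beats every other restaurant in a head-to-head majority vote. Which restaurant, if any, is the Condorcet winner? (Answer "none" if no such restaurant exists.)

Head-to-head results (15 friends):
Ember–Dumpling House: Ember 8–7.
Ember vs Lantern: Ember preferred on 4+3+1 = 8 ballots; Ember wins 8–7.
Ember vs Basil: 4+4+3 = 11 for Ember, 4 for Basil — Ember by 11–4.
Ember–Fika: Ember 8–7.
Dumpling House vs Lantern: Dumpling House, 8–7.
Dumpling House–Basil: Basil 9–6.
Dumpling House vs Fika: 6 to 9, Fika.
Lantern vs Basil: Lantern is ranked higher on 4+4+2 = 10 ballots, Basil on 5. Lantern wins 10–5.
Lantern–Fika: Fika 9–6.
Basil vs Fika: Fika, 11–4.
Ember wins every pairwise contest, so Ember is the Condorcet winner.

Ember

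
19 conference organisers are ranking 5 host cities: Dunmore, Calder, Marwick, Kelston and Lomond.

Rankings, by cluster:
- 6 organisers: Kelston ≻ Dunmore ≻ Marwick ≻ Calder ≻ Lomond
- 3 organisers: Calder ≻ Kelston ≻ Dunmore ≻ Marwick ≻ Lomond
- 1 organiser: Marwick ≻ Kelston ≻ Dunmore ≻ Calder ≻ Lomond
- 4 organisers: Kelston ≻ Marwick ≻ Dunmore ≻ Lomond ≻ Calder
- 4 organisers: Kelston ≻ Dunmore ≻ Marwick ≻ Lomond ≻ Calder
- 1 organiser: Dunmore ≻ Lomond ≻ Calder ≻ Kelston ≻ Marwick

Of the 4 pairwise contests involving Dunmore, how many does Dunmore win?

Dunmore against each rival (19 organisers):
Dunmore–Calder: Dunmore 16–3.
Dunmore vs Marwick: 6+3+4+1 = 14 for Dunmore, 5 for Marwick — Dunmore by 14–5.
Dunmore vs Kelston: 1 to 18, Kelston.
Dunmore–Lomond: Dunmore 19–0.
Dunmore beats Calder, Marwick, Lomond; loses to Kelston — 3 pairwise wins.

3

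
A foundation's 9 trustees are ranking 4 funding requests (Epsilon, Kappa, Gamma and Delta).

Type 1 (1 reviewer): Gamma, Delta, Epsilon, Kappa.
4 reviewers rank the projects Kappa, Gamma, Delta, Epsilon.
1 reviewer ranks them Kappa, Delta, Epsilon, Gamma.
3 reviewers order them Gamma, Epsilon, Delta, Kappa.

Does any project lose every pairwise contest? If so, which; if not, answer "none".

Epsilon

Pairwise majorities:
Epsilon vs Kappa: Epsilon is ranked higher on 1+3 = 4 ballots, Kappa on 5. Kappa wins 5–4.
Epsilon–Gamma: Gamma 8–1.
Epsilon vs Delta: Delta, 6–3.
Kappa vs Gamma: Kappa, 5–4.
Kappa–Delta: Kappa 5–4.
Gamma–Delta: Gamma 8–1.
Only Epsilon has no wins; Epsilon is the Condorcet loser.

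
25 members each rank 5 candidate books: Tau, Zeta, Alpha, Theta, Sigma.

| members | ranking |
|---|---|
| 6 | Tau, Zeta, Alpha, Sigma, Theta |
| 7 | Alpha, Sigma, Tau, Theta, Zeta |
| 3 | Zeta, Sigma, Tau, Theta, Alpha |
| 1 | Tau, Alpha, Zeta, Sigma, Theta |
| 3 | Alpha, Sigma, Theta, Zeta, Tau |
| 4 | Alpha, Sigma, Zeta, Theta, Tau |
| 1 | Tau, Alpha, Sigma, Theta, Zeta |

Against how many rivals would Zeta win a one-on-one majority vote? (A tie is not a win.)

1

Zeta against each rival (25 members):
Zeta vs Tau: Tau, 15–10.
Zeta vs Alpha: Zeta preferred on 6+3 = 9 ballots; Alpha wins 16–9.
Zeta vs Theta: 14 to 11, Zeta.
Zeta vs Sigma: 10 to 15, Sigma.
Zeta beats Theta; loses to Tau, Alpha, Sigma — 1 pairwise win.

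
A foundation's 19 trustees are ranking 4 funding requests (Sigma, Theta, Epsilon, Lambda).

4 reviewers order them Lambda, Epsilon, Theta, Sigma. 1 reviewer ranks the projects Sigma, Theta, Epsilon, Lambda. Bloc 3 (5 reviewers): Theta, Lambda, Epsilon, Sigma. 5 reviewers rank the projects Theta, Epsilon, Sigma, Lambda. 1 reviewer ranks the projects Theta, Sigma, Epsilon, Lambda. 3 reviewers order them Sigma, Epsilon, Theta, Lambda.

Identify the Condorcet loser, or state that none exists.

Lambda

Head-to-head results (19 reviewers):
Sigma–Theta: Theta 15–4.
Sigma vs Epsilon: Sigma is ranked higher on 1+1+3 = 5 ballots, Epsilon on 14. Epsilon wins 14–5.
Sigma vs Lambda: Sigma preferred on 1+5+1+3 = 10 ballots; Sigma wins 10–9.
Theta–Epsilon: Theta 12–7.
Theta vs Lambda: Theta is ranked higher on 1+5+5+1+3 = 15 ballots, Lambda on 4. Theta wins 15–4.
Epsilon vs Lambda: Epsilon, 10–9.
Lambda loses to every other project — it is the Condorcet loser.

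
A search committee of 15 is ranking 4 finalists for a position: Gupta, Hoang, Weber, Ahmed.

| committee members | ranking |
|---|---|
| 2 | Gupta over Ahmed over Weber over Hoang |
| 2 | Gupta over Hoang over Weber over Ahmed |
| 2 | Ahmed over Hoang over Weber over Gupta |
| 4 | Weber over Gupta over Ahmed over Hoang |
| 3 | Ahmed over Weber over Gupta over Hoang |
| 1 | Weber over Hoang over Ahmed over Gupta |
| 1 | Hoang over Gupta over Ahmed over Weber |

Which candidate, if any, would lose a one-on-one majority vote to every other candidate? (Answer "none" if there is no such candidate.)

Pairwise majorities:
Gupta vs Hoang: Gupta is ranked higher on 2+2+4+3 = 11 ballots, Hoang on 4. Gupta wins 11–4.
Gupta vs Weber: Weber wins 10–5.
Gupta vs Ahmed: Gupta is ranked higher on 2+2+4+1 = 9 ballots, Ahmed on 6. Gupta wins 9–6.
Hoang vs Weber: Weber, 10–5.
Hoang–Ahmed: Ahmed 11–4.
Weber vs Ahmed: 7 to 8, Ahmed.
Hoang loses to every other candidate — it is the Condorcet loser.

Hoang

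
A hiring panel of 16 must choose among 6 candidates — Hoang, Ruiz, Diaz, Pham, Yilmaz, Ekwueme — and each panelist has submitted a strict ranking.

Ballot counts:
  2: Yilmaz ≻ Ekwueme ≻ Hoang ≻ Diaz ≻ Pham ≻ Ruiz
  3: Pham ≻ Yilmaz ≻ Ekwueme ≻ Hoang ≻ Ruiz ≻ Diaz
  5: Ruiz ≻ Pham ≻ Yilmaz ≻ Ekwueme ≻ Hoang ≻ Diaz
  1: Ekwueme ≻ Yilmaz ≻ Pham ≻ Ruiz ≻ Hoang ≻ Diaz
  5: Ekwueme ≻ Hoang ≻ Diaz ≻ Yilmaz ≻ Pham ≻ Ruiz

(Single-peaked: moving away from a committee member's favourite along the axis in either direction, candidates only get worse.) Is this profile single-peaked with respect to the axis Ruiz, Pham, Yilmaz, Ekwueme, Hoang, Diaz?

yes

Axis positions: Ruiz=1, Pham=2, Yilmaz=3, Ekwueme=4, Hoang=5, Diaz=6.
Faction 1 (peak Yilmaz at position 3): ranking walks positions 3-4-5-6-2-1, expanding outward from the peak — single-peaked.
Faction 2 (peak Pham at position 2): ranking walks positions 2-3-4-5-1-6, expanding outward from the peak — single-peaked.
Faction 3 (peak Ruiz at position 1): ranking walks positions 1-2-3-4-5-6, expanding outward from the peak — single-peaked.
Faction 4 (peak Ekwueme at position 4): ranking walks positions 4-3-2-1-5-6, expanding outward from the peak — single-peaked.
Faction 5 (peak Ekwueme at position 4): ranking walks positions 4-5-6-3-2-1, expanding outward from the peak — single-peaked.
Every ranking is single-peaked on this axis.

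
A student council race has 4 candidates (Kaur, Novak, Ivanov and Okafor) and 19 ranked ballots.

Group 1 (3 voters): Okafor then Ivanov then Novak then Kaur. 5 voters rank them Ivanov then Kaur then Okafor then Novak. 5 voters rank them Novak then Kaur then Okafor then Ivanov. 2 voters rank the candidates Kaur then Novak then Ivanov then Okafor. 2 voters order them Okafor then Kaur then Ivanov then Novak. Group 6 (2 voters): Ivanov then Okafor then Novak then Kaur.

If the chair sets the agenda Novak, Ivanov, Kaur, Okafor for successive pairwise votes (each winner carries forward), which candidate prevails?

Round 1: Novak vs Ivanov — 7–12, Ivanov advances.
Round 2: Ivanov vs Kaur — 10–9, Ivanov advances.
Round 3: Ivanov vs Okafor — 9–10, Okafor advances.
Okafor survives the agenda.

Okafor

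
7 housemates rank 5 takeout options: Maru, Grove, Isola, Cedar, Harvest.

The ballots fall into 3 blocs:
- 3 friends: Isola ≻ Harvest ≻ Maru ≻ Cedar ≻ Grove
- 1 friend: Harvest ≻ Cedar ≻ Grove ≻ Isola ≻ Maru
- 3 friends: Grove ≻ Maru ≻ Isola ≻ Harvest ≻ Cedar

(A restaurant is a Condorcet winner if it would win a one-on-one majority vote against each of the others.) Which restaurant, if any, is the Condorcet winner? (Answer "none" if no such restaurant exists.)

none

Check each pair by majority over 7 ballots:
Maru vs Grove: 3 for Maru, 4 for Grove — Grove by 4–3.
Maru vs Isola: Isola, 4–3.
Maru–Cedar: Maru 6–1.
Maru–Harvest: Harvest 4–3.
Grove vs Isola: 4 to 3, Grove.
Grove vs Cedar: Cedar, 4–3.
Grove–Harvest: Harvest 4–3.
Isola vs Cedar: Isola preferred on 3+3 = 6 ballots; Isola wins 6–1.
Isola–Harvest: Isola 6–1.
Cedar vs Harvest: Cedar preferred on 0 ballots; Harvest wins 7–0.
No restaurant is unbeaten: Maru loses to Grove; Grove loses to Cedar; Isola loses to Grove; Cedar loses to Maru; Harvest loses to Isola. In particular Maru → Cedar → Grove → Maru is a majority cycle — no Condorcet winner exists.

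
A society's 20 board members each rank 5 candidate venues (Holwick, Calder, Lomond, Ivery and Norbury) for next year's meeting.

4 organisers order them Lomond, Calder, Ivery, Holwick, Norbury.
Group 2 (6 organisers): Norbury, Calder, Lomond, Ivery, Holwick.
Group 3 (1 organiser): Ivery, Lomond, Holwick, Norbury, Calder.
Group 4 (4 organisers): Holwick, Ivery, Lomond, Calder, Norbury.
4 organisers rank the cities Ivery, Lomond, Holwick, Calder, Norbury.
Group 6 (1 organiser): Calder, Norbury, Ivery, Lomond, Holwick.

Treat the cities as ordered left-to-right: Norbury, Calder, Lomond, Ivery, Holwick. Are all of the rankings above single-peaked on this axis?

no

Axis positions: Norbury=1, Calder=2, Lomond=3, Ivery=4, Holwick=5.
Group 1 (peak Lomond at position 3): ranking walks positions 3-2-4-5-1, expanding outward from the peak — single-peaked.
Group 2 (peak Norbury at position 1): ranking walks positions 1-2-3-4-5, expanding outward from the peak — single-peaked.
Group 3: ranking walks positions 4-3-5-1-2; Norbury is ranked above Calder even though Calder lies between Norbury and the peak Ivery on the axis — preferences dip and rise again. Not single-peaked.
Group 4 (peak Holwick at position 5): ranking walks positions 5-4-3-2-1, expanding outward from the peak — single-peaked.
Group 5 (peak Ivery at position 4): ranking walks positions 4-3-5-2-1, expanding outward from the peak — single-peaked.
Group 6: ranking walks positions 2-1-4-3-5; Ivery is ranked above Lomond even though Lomond lies between Ivery and the peak Calder on the axis — preferences dip and rise again. Not single-peaked.
Group 3 violates single-peakedness, so the profile is not single-peaked on this axis.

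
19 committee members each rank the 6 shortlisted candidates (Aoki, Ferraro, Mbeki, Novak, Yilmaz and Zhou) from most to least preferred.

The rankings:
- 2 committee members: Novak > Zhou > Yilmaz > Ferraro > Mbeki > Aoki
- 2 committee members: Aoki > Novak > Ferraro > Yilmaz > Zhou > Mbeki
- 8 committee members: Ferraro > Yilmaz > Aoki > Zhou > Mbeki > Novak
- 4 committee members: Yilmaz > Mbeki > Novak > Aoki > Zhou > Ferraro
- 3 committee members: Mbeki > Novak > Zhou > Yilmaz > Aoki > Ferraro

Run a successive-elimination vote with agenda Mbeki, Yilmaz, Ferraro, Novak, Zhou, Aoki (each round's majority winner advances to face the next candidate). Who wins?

Round 1: Mbeki vs Yilmaz — 3–16, Yilmaz advances.
Round 2: Yilmaz vs Ferraro — 9–10, Ferraro advances.
Round 3: Ferraro vs Novak — 8–11, Novak advances.
Round 4: Novak vs Zhou — 11–8, Novak advances.
Round 5: Novak vs Aoki — 9–10, Aoki advances.
Aoki survives the agenda.

Aoki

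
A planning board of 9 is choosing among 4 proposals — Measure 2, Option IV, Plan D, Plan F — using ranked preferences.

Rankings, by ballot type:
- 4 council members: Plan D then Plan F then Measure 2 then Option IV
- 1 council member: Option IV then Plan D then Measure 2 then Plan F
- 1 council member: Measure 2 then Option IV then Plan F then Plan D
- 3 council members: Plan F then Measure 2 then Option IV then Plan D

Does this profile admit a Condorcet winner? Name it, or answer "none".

none

Head-to-head results (9 council members):
Measure 2 vs Option IV: 8 to 1, Measure 2.
Measure 2 vs Plan D: 1+3 = 4 for Measure 2, 5 for Plan D — Plan D by 5–4.
Measure 2 vs Plan F: Plan F wins 7–2.
Option IV vs Plan D: Option IV wins 5–4.
Option IV vs Plan F: Plan F, 7–2.
Plan D vs Plan F: Plan D preferred on 4+1 = 5 ballots; Plan D wins 5–4.
Each option drops at least one matchup (Measure 2 loses to Plan D; Option IV loses to Measure 2; Plan D loses to Option IV; Plan F loses to Plan D); the cycle Measure 2 > Option IV > Plan D > Measure 2 rules out a Condorcet winner.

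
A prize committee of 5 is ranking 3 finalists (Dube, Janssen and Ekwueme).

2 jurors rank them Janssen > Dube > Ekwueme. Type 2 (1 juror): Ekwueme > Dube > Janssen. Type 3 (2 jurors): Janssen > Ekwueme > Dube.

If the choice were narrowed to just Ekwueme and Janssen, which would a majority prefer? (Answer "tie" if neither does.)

Ballots ranking Ekwueme above Janssen: 1.
Ballots ranking Janssen above Ekwueme: 5 − 1 = 4.
Janssen wins the head-to-head 4–1.

Janssen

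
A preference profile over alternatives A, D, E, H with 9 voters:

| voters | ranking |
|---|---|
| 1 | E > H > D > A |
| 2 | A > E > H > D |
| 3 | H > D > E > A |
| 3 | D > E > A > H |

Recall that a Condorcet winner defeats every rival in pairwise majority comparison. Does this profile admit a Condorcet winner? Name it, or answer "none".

none

Head-to-head results (9 voters):
A–D: D 7–2.
A vs E: 2 to 7, E.
A vs H: A wins 5–4.
D vs E: D preferred on 3+3 = 6 ballots; D wins 6–3.
D vs H: D preferred on 3 ballots; H wins 6–3.
E vs H: 6 to 3, E.
No alternative is unbeaten: A loses to D; D loses to H; E loses to D; H loses to A. In particular A beats H beats D beats A is a majority cycle — no Condorcet winner exists.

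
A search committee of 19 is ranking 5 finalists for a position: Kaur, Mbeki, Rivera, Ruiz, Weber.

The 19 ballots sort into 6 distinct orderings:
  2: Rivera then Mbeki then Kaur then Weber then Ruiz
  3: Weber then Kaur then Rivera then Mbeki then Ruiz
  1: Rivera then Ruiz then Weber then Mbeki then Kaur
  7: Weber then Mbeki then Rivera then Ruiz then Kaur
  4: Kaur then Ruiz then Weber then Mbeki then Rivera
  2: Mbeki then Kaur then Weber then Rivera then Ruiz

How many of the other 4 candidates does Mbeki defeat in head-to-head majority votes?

Mbeki against each rival (19 committee members):
Mbeki–Kaur: Mbeki 12–7.
Mbeki vs Rivera: 7+4+2 = 13 for Mbeki, 6 for Rivera — Mbeki by 13–6.
Mbeki–Ruiz: Mbeki 14–5.
Mbeki–Weber: Weber 15–4.
Mbeki beats Kaur, Rivera, Ruiz; loses to Weber — 3 pairwise wins.

3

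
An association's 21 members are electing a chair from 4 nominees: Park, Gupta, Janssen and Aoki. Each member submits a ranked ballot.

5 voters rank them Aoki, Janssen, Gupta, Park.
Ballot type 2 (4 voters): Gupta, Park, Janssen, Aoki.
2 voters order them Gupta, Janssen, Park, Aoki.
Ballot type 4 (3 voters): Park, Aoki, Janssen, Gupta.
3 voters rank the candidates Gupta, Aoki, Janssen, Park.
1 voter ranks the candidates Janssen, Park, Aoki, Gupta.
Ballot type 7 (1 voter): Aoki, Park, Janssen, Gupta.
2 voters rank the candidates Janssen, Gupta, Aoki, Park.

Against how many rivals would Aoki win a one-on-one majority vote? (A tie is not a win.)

2

Aoki against each rival (21 voters):
Aoki vs Park: 11 to 10, Aoki.
Aoki–Gupta: Gupta 11–10.
Aoki vs Janssen: Aoki wins 12–9.
Aoki beats Park, Janssen; loses to Gupta — 2 pairwise wins.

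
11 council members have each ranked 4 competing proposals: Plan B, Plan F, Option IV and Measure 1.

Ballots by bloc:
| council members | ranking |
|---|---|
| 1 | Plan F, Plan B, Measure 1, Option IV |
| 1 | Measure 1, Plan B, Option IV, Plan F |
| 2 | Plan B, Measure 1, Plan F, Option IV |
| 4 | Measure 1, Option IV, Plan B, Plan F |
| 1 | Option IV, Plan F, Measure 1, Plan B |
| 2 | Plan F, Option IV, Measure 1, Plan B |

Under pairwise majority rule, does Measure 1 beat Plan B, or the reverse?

Measure 1

Ballots ranking Measure 1 above Plan B: 1 + 4 + 1 + 2 = 8.
Ballots ranking Plan B above Measure 1: 11 − 8 = 3.
Measure 1 wins the head-to-head 8–3.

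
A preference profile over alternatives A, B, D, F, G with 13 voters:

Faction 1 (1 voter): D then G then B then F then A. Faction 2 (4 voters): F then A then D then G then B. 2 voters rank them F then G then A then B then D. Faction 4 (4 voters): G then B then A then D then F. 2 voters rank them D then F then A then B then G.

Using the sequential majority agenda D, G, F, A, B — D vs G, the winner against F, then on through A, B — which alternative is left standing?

A

Round 1: D vs G — 7–6, D advances.
Round 2: D vs F — 7–6, D advances.
Round 3: D vs A — 3–10, A advances.
Round 4: A vs B — 8–5, A advances.
The agenda winner is A.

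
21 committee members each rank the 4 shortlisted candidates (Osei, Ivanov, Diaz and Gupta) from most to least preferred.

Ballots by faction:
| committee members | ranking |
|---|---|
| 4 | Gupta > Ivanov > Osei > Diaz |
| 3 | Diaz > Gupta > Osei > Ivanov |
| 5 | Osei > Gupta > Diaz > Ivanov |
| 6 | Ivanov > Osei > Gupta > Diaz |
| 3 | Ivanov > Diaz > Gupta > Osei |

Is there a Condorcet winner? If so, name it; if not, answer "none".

Pairwise majorities:
Osei–Ivanov: Ivanov 13–8.
Osei–Diaz: Osei 15–6.
Osei vs Gupta: Osei wins 11–10.
Ivanov vs Diaz: Ivanov is ranked higher on 4+6+3 = 13 ballots, Diaz on 8. Ivanov wins 13–8.
Ivanov vs Gupta: 9 to 12, Gupta.
Diaz–Gupta: Gupta 15–6.
Every candidate loses at least once (Osei loses to Ivanov; Ivanov loses to Gupta; Diaz loses to Osei; Gupta loses to Osei). The majority relation contains the cycle Osei → Gupta → Ivanov → Osei, so there is no Condorcet winner.

none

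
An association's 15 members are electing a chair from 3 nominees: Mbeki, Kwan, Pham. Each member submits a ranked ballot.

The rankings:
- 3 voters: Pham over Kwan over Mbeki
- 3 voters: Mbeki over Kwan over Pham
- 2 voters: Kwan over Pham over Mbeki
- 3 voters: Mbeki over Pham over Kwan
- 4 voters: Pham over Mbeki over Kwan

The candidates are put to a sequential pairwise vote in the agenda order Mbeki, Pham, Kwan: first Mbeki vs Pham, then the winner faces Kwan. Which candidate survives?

Round 1: Mbeki vs Pham — 6–9, Pham advances.
Round 2: Pham vs Kwan — 10–5, Pham advances.
Pham survives the agenda.

Pham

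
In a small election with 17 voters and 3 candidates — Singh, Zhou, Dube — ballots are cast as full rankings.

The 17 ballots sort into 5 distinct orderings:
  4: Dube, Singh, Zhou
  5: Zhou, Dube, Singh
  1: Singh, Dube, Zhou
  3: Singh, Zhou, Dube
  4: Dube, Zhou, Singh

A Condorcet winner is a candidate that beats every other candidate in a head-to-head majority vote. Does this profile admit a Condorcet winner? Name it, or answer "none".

Dube

Head-to-head results (17 voters):
Singh vs Zhou: Zhou wins 9–8.
Singh–Dube: Dube 13–4.
Zhou vs Dube: Dube wins 9–8.
Dube wins every pairwise contest, so Dube is the Condorcet winner.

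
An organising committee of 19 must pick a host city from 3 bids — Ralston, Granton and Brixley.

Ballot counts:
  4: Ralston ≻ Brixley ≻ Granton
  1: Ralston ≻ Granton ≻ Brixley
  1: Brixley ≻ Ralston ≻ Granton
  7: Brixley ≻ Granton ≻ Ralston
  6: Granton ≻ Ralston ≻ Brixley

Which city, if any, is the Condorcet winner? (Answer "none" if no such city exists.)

Head-to-head results (19 organisers):
Ralston vs Granton: Granton, 13–6.
Ralston–Brixley: Ralston 11–8.
Granton–Brixley: Brixley 12–7.
Each city drops at least one matchup (Ralston loses to Granton; Granton loses to Brixley; Brixley loses to Ralston); the cycle Ralston → Brixley → Granton → Ralston rules out a Condorcet winner.

none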